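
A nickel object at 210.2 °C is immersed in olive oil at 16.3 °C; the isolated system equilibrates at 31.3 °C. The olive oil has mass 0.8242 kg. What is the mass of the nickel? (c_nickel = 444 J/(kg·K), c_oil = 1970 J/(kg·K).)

m ≈ 0.307 kg

Setting the total heat transfer to zero:
m×444×(31.3 − 210.2) + 0.8242×1970×(31.3 − 16.3) = 0
-79432 m = -24355
m = -24355/-79432 ≈ 0.3066 kg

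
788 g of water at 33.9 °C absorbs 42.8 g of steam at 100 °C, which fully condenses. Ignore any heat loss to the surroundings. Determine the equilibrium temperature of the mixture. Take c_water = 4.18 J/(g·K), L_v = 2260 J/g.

Let T be the final temperature. ΣQ_i = 0:
latent heat released on condensation: 42.8×2260 = 96728; condensate cools 100→T: 42.8×4.18×(T − 100) = 178.9(T − 100); water warms: 788×4.18×(T − 33.9) = 3293.8(T − 33.9)
3472.7 T = 96728 + 17890 + 111661 = 226280
T ≈ 65.16 °C — below 100 °C, confirming all the steam condensed.

T_f ≈ 65.2 °C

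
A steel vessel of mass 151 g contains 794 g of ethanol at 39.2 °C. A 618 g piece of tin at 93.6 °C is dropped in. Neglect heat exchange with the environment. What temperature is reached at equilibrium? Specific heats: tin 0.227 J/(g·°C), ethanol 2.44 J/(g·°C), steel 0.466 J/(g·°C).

T_f ≈ 42.8 °C

Taking heat into each body as positive, Σ m c ΔT = 0:
618×0.227×(T − 93.6) + 794×2.44×(T − 39.2) + 151×0.466×(T − 39.2) = 0
(140.29 + 1937.4 + 70.37) T = 140.29×93.6 + 1937.4×39.2 + 70.37×39.2
T = 91834 / 2148 = 42.8 °C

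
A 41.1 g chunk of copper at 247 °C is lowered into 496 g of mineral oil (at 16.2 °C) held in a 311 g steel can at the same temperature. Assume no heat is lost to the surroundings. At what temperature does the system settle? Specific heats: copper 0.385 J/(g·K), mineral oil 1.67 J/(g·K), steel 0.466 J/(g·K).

T_f ≈ 19.9 °C

Let T be the final temperature. ΣQ_i = 0:
41.1*0.385*(T − 247) + 496*1.67*(T − 16.2) + 311*0.466*(T − 16.2) = 0
15.82(T − 247) + 828.32(T − 16.2) + 144.93(T − 16.2) = 0
(15.82 + 828.32 + 144.93) T = 15.82*247 + 828.32*16.2 + 144.93*16.2
T ≈ 19.89 °C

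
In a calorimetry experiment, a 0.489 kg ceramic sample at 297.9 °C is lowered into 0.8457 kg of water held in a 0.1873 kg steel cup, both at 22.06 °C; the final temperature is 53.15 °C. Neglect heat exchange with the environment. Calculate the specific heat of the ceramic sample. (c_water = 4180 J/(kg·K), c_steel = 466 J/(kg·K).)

c ≈ 941 J/(kg·K)

Let T be the final temperature. ΣQ_i = 0:
0.489×c×(53.15 − 297.9) + 0.8457×4180×(53.15 − 22.06) + 0.1873×466×(53.15 − 22.06) = 0
-119.68 c = -112618
c = -112618/-119.68 ≈ 941 J/(kg·K)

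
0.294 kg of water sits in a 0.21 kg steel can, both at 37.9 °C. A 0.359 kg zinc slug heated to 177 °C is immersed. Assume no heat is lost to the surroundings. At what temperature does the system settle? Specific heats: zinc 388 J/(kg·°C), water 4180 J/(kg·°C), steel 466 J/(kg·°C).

T_f ≈ 51.1 °C

Energy conservation, ΣQ = 0:
0.359·388·(T − 177) + 0.294·4180·(T − 37.9) + 0.21·466·(T − 37.9) = 0
139.29(T − 177) + 1228.9(T − 37.9) + 97.86(T − 37.9) = 0
1466.1 T = 74940
T = 74940/1466.1 ≈ 51.12 °C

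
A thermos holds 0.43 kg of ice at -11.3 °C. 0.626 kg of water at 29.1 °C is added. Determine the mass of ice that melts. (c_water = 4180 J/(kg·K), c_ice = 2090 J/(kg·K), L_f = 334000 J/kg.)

Water can give up m c ΔT = 0.626×4180×29.1 = 76145 J before reaching 0 °C.
Warming the ice to 0 °C takes 0.43×2090×11.3 = 10155 J, leaving 65990 J for melting.
Fully melting the ice requires m_ice L_f = 0.43×334000 = 143620 J.
That's not enough to melt it all — equilibrium is at 0 °C with ice remaining.
m_melt = 65990 / L_f = 0.1976 kg.

m_melted ≈ 0.198 kg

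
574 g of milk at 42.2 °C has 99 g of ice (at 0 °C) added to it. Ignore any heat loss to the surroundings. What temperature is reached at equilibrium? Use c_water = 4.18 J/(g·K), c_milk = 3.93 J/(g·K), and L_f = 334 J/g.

T_f ≈ 23.3 °C

Let T be the final temperature. ΣQ_i = 0:
fusion: m_ice L_f = 99·334 = 33066
  meltwater 0→T: 99·4.18·T = 413.82 T
  milk cools: 574·3.93·(T − 42.2) = 2255.8(T − 42.2)
2669.6 T = 95196 − 33066 = 62130
T ≈ 23.27 °C. Since T > 0 °C, the all-ice-melts assumption holds.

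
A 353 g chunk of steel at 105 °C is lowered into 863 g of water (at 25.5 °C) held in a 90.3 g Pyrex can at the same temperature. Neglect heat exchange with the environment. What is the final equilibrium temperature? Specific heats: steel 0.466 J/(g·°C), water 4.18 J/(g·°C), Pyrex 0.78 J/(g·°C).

T_f ≈ 28.9 °C

With ΣQ=0 the equilibrium temperature is the m·c-weighted mean:
T_f = (164.5·105 + 3607.3·25.5 + 70.43·25.5) / (164.5 + 3607.3 + 70.43)
    = 111056 / 3842.3 ≈ 28.90 °C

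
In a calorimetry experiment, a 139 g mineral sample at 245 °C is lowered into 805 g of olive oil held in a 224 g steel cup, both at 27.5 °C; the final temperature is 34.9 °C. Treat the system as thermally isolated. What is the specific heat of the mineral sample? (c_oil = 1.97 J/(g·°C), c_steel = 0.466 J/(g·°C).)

c ≈ 0.428 J/(g·°C)

Conservation of energy gives ΣQ = 0:
139·c·(34.9 − 245) + 805·1.97·(34.9 − 27.5) + 224·0.466·(34.9 − 27.5) = 0
-29204 c = -12508
c = -12508/-29204 ≈ 0.4283 J/(g·°C)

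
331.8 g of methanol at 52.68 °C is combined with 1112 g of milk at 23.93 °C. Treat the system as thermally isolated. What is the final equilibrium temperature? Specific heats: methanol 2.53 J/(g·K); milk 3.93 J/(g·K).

Energy conservation, ΣQ = 0:
331.8×2.53×(T − 52.68) + 1112×3.93×(T − 23.93) = 0
839.45(T − 52.68) + 4370.2(T − 23.93) = 0
5209.6 T = 148800
T = 148800 / 5209.6 = 28.6 °C

T_f ≈ 28.6 °C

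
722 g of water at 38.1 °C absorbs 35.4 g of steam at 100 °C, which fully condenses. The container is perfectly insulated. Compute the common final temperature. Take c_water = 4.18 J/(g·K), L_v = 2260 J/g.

T_f ≈ 66.3 °C

Setting the total heat transfer to zero:
steam→water at 100 °C releases m L_v = 35.4·2260 = 80004
  condensed water 100 °C→T: 147.97(T − 100)
  water warms: 722·4.18·(T − 38.1) = 3018(T − 38.1)
3165.9 T = 80004 + 14797 + 114984 = 209785
T ≈ 66.26 °C, under the boiling point, so the assumption holds.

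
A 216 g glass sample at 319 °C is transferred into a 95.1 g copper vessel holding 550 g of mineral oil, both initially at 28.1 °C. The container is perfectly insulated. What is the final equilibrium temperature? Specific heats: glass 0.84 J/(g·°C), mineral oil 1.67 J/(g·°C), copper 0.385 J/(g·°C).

T_f ≈ 74.5 °C

T_f = Σ m_i c_i T_i / Σ m_i c_i:
T_f = (181.44*319 + 918.5*28.1 + 36.61*28.1) / (181.44 + 918.5 + 36.61)
    = 84718 / 1136.6 ≈ 74.54 °C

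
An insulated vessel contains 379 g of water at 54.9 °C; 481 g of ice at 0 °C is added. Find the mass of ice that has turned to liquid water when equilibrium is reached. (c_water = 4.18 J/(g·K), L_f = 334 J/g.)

m_melted ≈ 260 g

Water can give up m c ΔT = 379·4.18·54.9 = 86974 J before reaching 0 °C.
To melt every bit of ice: 481·334 = 160654 J.
That's not enough to melt it all — equilibrium is at 0 °C with ice remaining.
Mass melted = 86974/334 ≈ 260.4 g.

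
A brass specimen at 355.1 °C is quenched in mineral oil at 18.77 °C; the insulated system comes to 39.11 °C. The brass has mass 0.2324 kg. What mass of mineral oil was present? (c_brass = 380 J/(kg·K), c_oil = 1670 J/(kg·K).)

m ≈ 0.822 kg

|Q_brass| = |Q_oil|:
0.2324×380×(355.1 − 39.11) = m×1670×(39.11 − 18.77)
33968 m = 27906  ⇒  m ≈ 0.8215 kg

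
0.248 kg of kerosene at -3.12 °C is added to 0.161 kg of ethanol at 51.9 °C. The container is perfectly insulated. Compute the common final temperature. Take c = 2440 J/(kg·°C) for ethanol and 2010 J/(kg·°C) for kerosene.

Heat gained plus heat lost sum to zero:
0.161*2440*(T − 51.9) + 0.248*2010*(T − (-3.12)) = 0
392.84(T − 51.9) + 498.48(T − (-3.12)) = 0
(392.84 + 498.48) T = 392.84*51.9 + 498.48*(-3.12)
T = 18833 / 891.32 = 21.1 °C

T_f ≈ 21.1 °C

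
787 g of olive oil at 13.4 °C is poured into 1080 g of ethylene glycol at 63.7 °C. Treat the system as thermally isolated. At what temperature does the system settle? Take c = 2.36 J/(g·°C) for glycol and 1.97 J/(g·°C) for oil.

T_f ≈ 44.7 °C

T_f = Σ m_i c_i T_i / Σ m_i c_i:
T_f = (2548.8*63.7 + 1550.4*13.4) / (2548.8 + 1550.4)
    = 183134 / 4099.2 ≈ 44.68 °C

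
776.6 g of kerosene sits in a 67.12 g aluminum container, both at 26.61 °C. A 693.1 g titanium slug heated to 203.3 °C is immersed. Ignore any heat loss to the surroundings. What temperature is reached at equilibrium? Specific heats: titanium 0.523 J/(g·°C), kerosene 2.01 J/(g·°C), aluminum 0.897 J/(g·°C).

Heat gained plus heat lost sum to zero:
693.1×0.523×(T − 203.3) + 776.6×2.01×(T − 26.61) + 67.12×0.897×(T − 26.61) = 0
362.49(T − 203.3) + 1561(T − 26.61) + 60.21(T − 26.61) = 0
1983.7 T = 116834
T ≈ 58.90 °C

T_f ≈ 58.9 °C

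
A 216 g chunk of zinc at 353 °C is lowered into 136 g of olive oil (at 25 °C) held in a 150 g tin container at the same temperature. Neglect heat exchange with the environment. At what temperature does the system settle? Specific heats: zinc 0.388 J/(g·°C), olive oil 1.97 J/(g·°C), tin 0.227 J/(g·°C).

T_f ≈ 96.3 °C

Setting the total heat transfer to zero:
216×0.388×(T − 353) + 136×1.97×(T − 25) + 150×0.227×(T − 25) = 0
83.81(T − 353) + 267.92(T − 25) + 34.05(T − 25) = 0
385.78 T = 37133
T = 37133 / 385.78 = 96.3 °C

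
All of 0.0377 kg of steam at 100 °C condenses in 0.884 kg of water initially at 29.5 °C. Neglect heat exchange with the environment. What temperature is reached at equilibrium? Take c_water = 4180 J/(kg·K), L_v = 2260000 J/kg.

T_f ≈ 54.5 °C

Energy conservation, ΣQ = 0:
condense steam: −0.0377×2260000 = −85202
  condensate cools 100→T: 0.0377×4180×(T − 100) = 157.59(T − 100)
  water warms: 0.884×4180×(T − 29.5) = 3695.1(T − 29.5)
3852.7 T = 85202 + 15759 + 109006 = 209967
T ≈ 54.50 °C — below 100 °C, confirming all the steam condensed.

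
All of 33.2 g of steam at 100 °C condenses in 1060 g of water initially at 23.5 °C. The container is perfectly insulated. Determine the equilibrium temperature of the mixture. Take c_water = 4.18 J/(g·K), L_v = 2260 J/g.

T_f ≈ 42.2 °C

Sum of m c ΔT and latent-heat terms is zero:
latent heat released on condensation: 33.2×2260 = 75032
  condensate cools 100→T: 33.2×4.18×(T − 100) = 138.78(T − 100)
  original water: 4430.8(T − 23.5)
4569.6 T = 75032 + 13878 + 104124 = 193033
T ≈ 42.24 °C (< 100 °C, so full condensation is consistent).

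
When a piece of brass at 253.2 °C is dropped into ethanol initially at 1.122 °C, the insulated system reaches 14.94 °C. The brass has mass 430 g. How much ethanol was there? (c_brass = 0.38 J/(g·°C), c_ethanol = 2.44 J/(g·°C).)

m ≈ 1150 g

Heat gained plus heat lost sum to zero:
430·0.38·(14.94 − 253.2) + m·2.44·(14.94 − 1.122) = 0
33.72 m = 38932
m = 38932/33.72 ≈ 1155 g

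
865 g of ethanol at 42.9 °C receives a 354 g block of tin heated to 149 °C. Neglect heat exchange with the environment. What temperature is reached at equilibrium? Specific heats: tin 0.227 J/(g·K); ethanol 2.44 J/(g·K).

T_f ≈ 46.8 °C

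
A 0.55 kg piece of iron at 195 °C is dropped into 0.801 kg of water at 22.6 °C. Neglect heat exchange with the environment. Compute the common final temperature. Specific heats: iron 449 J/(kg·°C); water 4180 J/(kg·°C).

Net heat exchanged in the isolated system is zero:
0.55*449*(T − 195) + 0.801*4180*(T − 22.6) = 0
(246.95 + 3348.2) T = 246.95*195 + 3348.2*22.6
T = 123824/3595.1 ≈ 34.44 °C

T_f ≈ 34.4 °C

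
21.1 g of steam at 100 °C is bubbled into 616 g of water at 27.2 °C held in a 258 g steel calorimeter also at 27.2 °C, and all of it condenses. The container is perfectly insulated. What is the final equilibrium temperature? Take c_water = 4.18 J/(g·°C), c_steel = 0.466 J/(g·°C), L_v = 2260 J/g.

Sum of m c ΔT and latent-heat terms is zero:
latent heat released on condensation: 21.1×2260 = 47686; condensate cools 100→T: 21.1×4.18×(T − 100) = 88.2(T − 100); original water: 2574.9(T − 27.2); cup: 120.23(T − 27.2)
2783.3 T = 47686 + 8819.8 + 73307 = 129813
T ≈ 46.64 °C, under the boiling point, so the assumption holds.

T_f ≈ 46.6 °C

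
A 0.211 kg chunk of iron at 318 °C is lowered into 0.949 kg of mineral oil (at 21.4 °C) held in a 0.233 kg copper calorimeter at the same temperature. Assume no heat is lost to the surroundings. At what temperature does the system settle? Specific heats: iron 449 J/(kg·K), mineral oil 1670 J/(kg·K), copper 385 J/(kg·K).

T_f ≈ 37.3 °C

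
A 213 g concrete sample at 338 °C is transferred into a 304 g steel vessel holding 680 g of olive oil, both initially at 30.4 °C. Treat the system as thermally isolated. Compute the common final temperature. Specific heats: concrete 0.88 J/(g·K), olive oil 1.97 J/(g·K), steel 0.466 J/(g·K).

T_f ≈ 65.0 °C

T_f = Σ m_i c_i T_i / Σ m_i c_i:
T_f = (187.44·338 + 1339.6·30.4 + 141.66·30.4) / (187.44 + 1339.6 + 141.66)
    = 108385 / 1668.7 ≈ 64.95 °C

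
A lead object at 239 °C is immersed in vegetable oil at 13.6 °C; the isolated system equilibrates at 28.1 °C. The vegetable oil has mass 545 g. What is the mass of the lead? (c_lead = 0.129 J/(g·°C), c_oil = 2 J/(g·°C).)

|Q_lead| = |Q_oil|:
m·0.129·(239 − 28.1) = 545·2·(28.1 − 13.6)
27.21 m = 15805  ⇒  m ≈ 580.9 g

m ≈ 581 g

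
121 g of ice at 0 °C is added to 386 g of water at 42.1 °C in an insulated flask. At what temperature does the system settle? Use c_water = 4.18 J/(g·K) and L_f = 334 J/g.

Taking heat into each body as positive, Σ m c ΔT = 0:
latent heat to melt: 121·334 = 40414
  meltwater 0→T: 121·4.18·T = 505.78 T
  water cools: 386·4.18·(T − 42.1) = 1613.5(T − 42.1)
2119.3 T = 67928 − 40414 = 27514
T ≈ 12.98 °C. Since T > 0 °C, the all-ice-melts assumption holds.

T_f ≈ 13.0 °C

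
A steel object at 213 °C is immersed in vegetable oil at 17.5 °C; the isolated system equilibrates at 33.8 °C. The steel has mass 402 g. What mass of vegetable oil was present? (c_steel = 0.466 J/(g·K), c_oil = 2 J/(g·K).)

m ≈ 1030 g

Heat gained plus heat lost sum to zero:
402×0.466×(33.8 − 213) + m×2×(33.8 − 17.5) = 0
32.6 m = 33570
m = 33570/32.6 ≈ 1030 g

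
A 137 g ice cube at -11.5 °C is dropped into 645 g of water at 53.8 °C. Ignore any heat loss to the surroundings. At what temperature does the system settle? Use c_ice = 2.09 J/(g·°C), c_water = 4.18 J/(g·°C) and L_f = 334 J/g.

Setting the total heat transfer to zero:
warm ice to 0 °C: 137·2.09·(0 − (-11.5)) = 3292.8
  latent heat to melt: 137·334 = 45758
  meltwater 0→T: 137·4.18·T = 572.66 T
  water: 2696.1(T − 53.8)
3268.8 T = 145050 − 49051 = 95999
T ≈ 29.37 °C (positive, so assuming full melt was valid).

T_f ≈ 29.4 °C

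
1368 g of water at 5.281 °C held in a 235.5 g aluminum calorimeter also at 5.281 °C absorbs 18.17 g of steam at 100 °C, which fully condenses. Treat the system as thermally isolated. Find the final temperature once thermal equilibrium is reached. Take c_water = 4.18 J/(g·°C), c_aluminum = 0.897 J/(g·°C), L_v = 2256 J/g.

T_f ≈ 13.3 °C

Taking heat into each body as positive, Σ m c ΔT = 0:
steam→water at 100 °C releases m L_v = 18.17×2256 = 40992; condensed water 100 °C→T: 75.95(T − 100); water warms: 1368×4.18×(T − 5.281) = 5718.2(T − 5.281); cup: 211.24(T − 5.281)
6005.4 T = 40992 + 7595.1 + 31314 = 79900
T ≈ 13.30 °C — below 100 °C, confirming all the steam condensed.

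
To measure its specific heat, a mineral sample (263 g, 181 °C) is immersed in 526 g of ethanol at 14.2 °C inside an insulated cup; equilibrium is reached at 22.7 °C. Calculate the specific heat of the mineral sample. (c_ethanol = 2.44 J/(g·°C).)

Net heat exchanged in the isolated system is zero:
263·c·(22.7 − 181) + 526·2.44·(22.7 − 14.2) = 0
-41633 c = -10909
c = -10909/-41633 ≈ 0.262 J/(g·°C)

c ≈ 0.262 J/(g·°C)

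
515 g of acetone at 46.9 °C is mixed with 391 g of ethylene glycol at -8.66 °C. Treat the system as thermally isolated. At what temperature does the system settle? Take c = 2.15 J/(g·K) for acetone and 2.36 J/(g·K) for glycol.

Set heat shed by the hot body equal to heat absorbed by the cold body:
515×2.15×(46.9 − T) = 391×2.36×(T − (-8.66))
1107.2(46.9 − T) = 922.76(T − (-8.66))
2030 T = 43939  ⇒  T ≈ 21.64 °C

T_f ≈ 21.6 °C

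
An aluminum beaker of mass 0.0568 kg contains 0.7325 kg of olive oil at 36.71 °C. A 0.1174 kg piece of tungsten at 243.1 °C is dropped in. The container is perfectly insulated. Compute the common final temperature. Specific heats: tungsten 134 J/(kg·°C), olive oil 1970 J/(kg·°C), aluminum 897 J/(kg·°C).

T_f ≈ 38.9 °C

Taking heat into each body as positive, Σ m c ΔT = 0:
0.1174*134*(T − 243.1) + 0.7325*1970*(T − 36.71) + 0.0568*897*(T − 36.71) = 0
(15.73 + 1443 + 50.95) T = 15.73*243.1 + 1443*36.71 + 50.95*36.71
T = 58668 / 1509.7 = 38.9 °C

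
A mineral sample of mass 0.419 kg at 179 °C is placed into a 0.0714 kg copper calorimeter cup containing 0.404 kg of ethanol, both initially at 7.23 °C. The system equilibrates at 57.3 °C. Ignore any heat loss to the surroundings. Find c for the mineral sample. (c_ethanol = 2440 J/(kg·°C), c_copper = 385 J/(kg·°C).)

Net heat exchanged in the isolated system is zero:
0.419·c·(57.3 − 179) + 0.404·2440·(57.3 − 7.23) + 0.0714·385·(57.3 − 7.23) = 0
-50.99 c = -50733
c = -50733/-50.99 ≈ 994.9 J/(kg·°C)

c ≈ 995 J/(kg·°C)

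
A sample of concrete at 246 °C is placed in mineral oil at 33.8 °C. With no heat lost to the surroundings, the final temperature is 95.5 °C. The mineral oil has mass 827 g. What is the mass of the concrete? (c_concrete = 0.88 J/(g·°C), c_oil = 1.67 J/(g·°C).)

Heat lost by the concrete = heat gained by the oil:
m×0.88×(246 − 95.5) = 827×1.67×(95.5 − 33.8)
132.44 m = 85213  ⇒  m ≈ 643.4 g

m ≈ 643 g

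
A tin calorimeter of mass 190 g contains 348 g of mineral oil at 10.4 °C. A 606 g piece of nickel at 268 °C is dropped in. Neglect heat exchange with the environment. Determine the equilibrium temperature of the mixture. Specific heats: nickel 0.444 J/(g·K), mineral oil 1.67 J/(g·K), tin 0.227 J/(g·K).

T_f ≈ 88.0 °C

Net heat exchanged in the isolated system is zero:
606·0.444·(T − 268) + 348·1.67·(T − 10.4) + 190·0.227·(T − 10.4) = 0
269.06(T − 268) + 581.16(T − 10.4) + 43.13(T − 10.4) = 0
893.35 T = 78602
T = 78602 / 893.35 = 88 °C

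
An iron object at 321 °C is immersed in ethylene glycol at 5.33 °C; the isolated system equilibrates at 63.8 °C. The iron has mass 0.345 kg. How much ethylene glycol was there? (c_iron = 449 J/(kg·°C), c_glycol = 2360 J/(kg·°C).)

m ≈ 0.289 kg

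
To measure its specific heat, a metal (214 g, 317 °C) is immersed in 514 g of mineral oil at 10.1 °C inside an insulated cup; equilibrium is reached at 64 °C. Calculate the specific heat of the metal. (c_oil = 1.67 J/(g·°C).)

Net heat exchanged in the isolated system is zero:
214×c×(64 − 317) + 514×1.67×(64 − 10.1) = 0
-54142 c = -46267
c = -46267/-54142 ≈ 0.8545 J/(g·°C)

c ≈ 0.855 J/(g·°C)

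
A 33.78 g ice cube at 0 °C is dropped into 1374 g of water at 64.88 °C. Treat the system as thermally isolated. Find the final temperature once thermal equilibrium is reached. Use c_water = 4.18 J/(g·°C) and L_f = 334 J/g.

T_f ≈ 61.4 °C

Net heat exchanged in the isolated system is zero:
melt ice: 33.78×334 = 11283
  meltwater 0→T: 33.78×4.18×T = 141.2 T
  water: 5743.3(T − 64.88)
5884.5 T = 372627 − 11283 = 361344
T ≈ 61.41 °C (positive, so assuming full melt was valid).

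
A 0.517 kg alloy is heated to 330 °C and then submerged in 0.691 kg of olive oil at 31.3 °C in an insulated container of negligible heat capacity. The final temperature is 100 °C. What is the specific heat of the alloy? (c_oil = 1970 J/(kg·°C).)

c ≈ 786 J/(kg·°C)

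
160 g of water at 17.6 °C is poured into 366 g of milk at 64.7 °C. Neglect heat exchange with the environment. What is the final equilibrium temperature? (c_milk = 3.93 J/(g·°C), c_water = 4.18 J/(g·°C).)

T_f ≈ 49.8 °C

T_f = Σ m_i c_i T_i / Σ m_i c_i:
T_f = (1438.4·64.7 + 668.8·17.6) / (1438.4 + 668.8)
    = 104834 / 2107.2 ≈ 49.75 °C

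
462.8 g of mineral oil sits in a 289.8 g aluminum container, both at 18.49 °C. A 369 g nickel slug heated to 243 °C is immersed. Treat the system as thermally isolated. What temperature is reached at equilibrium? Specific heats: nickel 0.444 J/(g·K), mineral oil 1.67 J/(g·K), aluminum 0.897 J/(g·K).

T_f is the heat-capacity-weighted average of the initial temperatures:
T_f = (163.84×243 + 772.88×18.49 + 259.95×18.49) / (163.84 + 772.88 + 259.95)
    = 58909 / 1196.7 ≈ 49.23 °C

T_f ≈ 49.2 °C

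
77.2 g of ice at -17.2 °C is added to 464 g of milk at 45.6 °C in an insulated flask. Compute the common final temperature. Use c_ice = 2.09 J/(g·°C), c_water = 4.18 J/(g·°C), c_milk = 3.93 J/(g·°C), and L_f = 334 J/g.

T_f ≈ 25.4 °C

Energy conservation, ΣQ = 0:
ice -17.2→0 °C: 77.2×2.09×17.2 = 2775.2; latent heat to melt: 77.2×334 = 25785; warm the meltwater: 322.7 T; milk: 1823.5(T − 45.6)
2146.2 T = 83153 − 28560 = 54593
T ≈ 25.44 °C (positive, so assuming full melt was valid).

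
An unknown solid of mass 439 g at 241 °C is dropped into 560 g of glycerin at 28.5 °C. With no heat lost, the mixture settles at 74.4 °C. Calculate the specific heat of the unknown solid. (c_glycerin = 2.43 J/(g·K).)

m_s c (T_s − T_f) = m_glycerin c_glycerin (T_f − T_0):
439×c×(241 − 74.4) = 560×2.43×(74.4 − 28.5)
73137 c = 62461  ⇒  c ≈ 0.854 J/(g·K)

c ≈ 0.854 J/(g·K)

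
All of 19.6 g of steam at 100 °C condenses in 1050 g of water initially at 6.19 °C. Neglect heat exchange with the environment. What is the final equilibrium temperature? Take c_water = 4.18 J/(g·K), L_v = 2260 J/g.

T_f ≈ 17.8 °C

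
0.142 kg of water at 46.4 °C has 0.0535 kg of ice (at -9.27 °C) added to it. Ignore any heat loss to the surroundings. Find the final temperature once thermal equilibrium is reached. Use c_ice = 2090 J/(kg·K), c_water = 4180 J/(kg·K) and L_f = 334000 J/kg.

Heat gained plus heat lost sum to zero:
warm ice to 0 °C: 0.0535·2090·(0 − (-9.27)) = 1036.5
  melt ice: 0.0535·334000 = 17869
  meltwater 0→T: 0.0535·4180·T = 223.63 T
  water cools: 0.142·4180·(T − 46.4) = 593.56(T − 46.4)
817.19 T = 27541 − 18906 = 8635.7
T ≈ 10.57 °C. Since T > 0 °C, the all-ice-melts assumption holds.

T_f ≈ 10.6 °C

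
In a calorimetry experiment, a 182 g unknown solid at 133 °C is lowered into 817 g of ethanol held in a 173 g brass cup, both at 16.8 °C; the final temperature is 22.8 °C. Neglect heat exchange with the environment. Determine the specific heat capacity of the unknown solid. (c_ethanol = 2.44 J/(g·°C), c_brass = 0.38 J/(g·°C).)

Let T be the final temperature. ΣQ_i = 0:
182×c×(22.8 − 133) + 817×2.44×(22.8 − 16.8) + 173×0.38×(22.8 − 16.8) = 0
-20056 c = -12355
c = -12355/-20056 ≈ 0.616 J/(g·°C)

c ≈ 0.616 J/(g·°C)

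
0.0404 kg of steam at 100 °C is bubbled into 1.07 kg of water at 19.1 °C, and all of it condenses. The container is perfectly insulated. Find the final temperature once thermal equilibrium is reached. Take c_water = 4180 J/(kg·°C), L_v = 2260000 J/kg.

Setting the total heat transfer to zero:
latent heat released on condensation: 0.0404·2260000 = 91304; condensate cools 100→T: 0.0404·4180·(T − 100) = 168.87(T − 100); water warms: 1.07·4180·(T − 19.1) = 4472.6(T − 19.1)
4641.5 T = 91304 + 16887 + 85427 = 193618
T ≈ 41.71 °C — below 100 °C, confirming all the steam condensed.

T_f ≈ 41.7 °C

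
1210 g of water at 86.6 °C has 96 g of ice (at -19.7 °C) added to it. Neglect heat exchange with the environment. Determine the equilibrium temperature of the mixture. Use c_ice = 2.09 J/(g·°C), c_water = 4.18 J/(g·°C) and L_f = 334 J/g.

Heat gained plus heat lost sum to zero:
ice -19.7→0 °C: 96×2.09×19.7 = 3952.6
  latent heat to melt: 96×334 = 32064
  warm the meltwater: 401.28 T
  water cools: 1210×4.18×(T − 86.6) = 5057.8(T − 86.6)
5459.1 T = 438005 − 36017 = 401989
T ≈ 73.64 °C. Since T > 0 °C, the all-ice-melts assumption holds.

T_f ≈ 73.6 °C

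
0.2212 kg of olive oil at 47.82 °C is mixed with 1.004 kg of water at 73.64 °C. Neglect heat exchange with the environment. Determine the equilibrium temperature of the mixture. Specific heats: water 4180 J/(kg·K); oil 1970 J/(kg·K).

Setting the total heat transfer to zero:
1.004*4180*(T − 73.64) + 0.2212*1970*(T − 47.82) = 0
(4196.7 + 435.76) T = 4196.7*73.64 + 435.76*47.82
T = 329885/4632.5 ≈ 71.21 °C

T_f ≈ 71.2 °C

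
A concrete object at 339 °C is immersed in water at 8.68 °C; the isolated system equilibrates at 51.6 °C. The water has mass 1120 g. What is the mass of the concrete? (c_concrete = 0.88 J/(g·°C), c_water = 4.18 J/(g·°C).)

m ≈ 794 g

Let T be the final temperature. ΣQ_i = 0:
m·0.88·(51.6 − 339) + 1120·4.18·(51.6 − 8.68) = 0
-252.91 m = -200934
m = -200934/-252.91 ≈ 794.5 g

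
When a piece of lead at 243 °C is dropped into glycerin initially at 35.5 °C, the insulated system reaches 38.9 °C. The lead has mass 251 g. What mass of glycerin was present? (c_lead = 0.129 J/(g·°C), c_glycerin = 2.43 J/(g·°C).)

m ≈ 800 g

|Q_lead| = |Q_glycerin|:
251·0.129·(243 − 38.9) = m·2.43·(38.9 − 35.5)
8.262 m = 6608.6  ⇒  m ≈ 799.9 g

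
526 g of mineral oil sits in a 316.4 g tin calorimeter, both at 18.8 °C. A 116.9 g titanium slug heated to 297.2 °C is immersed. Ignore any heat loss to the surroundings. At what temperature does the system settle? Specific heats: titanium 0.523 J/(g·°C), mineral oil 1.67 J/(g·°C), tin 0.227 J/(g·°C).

T_f ≈ 35.6 °C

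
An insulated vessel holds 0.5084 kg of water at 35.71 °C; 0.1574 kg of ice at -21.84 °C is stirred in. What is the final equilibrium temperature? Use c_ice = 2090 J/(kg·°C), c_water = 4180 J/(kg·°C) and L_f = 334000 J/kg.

T_f ≈ 5.8 °C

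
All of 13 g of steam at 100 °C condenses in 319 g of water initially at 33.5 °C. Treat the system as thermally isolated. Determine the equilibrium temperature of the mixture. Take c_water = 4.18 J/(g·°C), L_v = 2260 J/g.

T_f ≈ 57.3 °C

Energy conservation, ΣQ = 0:
latent heat released on condensation: 13·2260 = 29380; condensed water 100 °C→T: 54.34(T − 100); water warms: 319·4.18·(T − 33.5) = 1333.4(T − 33.5)
1387.8 T = 29380 + 5434 + 44670 = 79484
T ≈ 57.27 °C (< 100 °C, so full condensation is consistent).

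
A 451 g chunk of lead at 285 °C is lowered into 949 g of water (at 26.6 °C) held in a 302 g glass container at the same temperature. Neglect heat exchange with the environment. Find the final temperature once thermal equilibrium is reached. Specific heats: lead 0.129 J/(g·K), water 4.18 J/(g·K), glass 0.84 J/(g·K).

T_f ≈ 30.1 °C

Energy conservation, ΣQ = 0:
451·0.129·(T − 285) + 949·4.18·(T − 26.6) + 302·0.84·(T − 26.6) = 0
58.18(T − 285) + 3966.8(T − 26.6) + 253.68(T − 26.6) = 0
(58.18 + 3966.8 + 253.68) T = 58.18·285 + 3966.8·26.6 + 253.68·26.6
T = 128846/4278.7 ≈ 30.11 °C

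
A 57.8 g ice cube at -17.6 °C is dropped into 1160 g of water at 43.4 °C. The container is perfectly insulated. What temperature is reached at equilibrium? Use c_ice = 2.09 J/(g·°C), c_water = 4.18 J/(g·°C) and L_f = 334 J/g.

T_f ≈ 37.1 °C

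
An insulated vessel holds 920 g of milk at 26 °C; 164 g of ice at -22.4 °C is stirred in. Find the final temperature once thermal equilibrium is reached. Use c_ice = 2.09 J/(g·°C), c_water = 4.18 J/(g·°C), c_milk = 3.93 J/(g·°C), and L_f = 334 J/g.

Heat gained plus heat lost sum to zero:
warm ice to 0 °C: 164·2.09·(0 − (-22.4)) = 7677.8; latent heat to melt: 164·334 = 54776; warm the meltwater: 685.52 T; milk: 3615.6(T − 26)
4301.1 T = 94006 − 62454 = 31552
T ≈ 7.34 °C (positive, so assuming full melt was valid).

T_f ≈ 7.3 °C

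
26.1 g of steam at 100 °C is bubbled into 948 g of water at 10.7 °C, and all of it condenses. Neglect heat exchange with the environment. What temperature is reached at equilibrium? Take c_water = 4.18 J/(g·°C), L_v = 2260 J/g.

Heat gained plus heat lost sum to zero:
steam→water at 100 °C releases m L_v = 26.1×2260 = 58986; condensed water 100 °C→T: 109.1(T − 100); water warms: 948×4.18×(T − 10.7) = 3962.6(T − 10.7)
4071.7 T = 58986 + 10910 + 42400 = 112296
T ≈ 27.58 °C (< 100 °C, so full condensation is consistent).

T_f ≈ 27.6 °C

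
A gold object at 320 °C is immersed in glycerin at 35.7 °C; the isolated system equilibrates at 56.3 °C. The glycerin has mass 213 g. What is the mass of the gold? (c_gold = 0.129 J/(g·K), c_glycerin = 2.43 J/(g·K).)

m ≈ 313 g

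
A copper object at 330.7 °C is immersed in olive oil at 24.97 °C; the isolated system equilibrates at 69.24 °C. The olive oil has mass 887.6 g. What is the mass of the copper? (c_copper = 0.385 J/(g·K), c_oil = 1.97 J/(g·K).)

m ≈ 769 g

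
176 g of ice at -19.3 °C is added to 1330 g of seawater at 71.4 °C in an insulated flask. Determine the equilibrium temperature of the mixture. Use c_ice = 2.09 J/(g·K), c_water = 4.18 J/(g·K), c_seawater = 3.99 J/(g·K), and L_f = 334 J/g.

Net heat exchanged in the isolated system is zero:
warm ice to 0 °C: 176×2.09×(0 − (-19.3)) = 7099.3; melt ice: 176×334 = 58784; meltwater 0→T: 176×4.18×T = 735.68 T; seawater cools: 1330×3.99×(T − 71.4) = 5306.7(T − 71.4)
6042.4 T = 378898 − 65883 = 313015
T ≈ 51.80 °C. Since T > 0 °C, the all-ice-melts assumption holds.

T_f ≈ 51.8 °C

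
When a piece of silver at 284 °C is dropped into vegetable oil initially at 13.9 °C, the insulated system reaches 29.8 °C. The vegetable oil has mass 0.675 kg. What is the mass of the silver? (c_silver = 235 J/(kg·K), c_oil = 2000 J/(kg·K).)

m ≈ 0.359 kg

|Q_silver| = |Q_oil|:
m×235×(284 − 29.8) = 0.675×2000×(29.8 − 13.9)
59737 m = 21465  ⇒  m ≈ 0.3593 kg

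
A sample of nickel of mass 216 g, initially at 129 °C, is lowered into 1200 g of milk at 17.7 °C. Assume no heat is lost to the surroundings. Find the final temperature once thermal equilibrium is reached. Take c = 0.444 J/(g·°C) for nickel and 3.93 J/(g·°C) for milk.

T_f ≈ 19.9 °C

Net heat exchanged in the isolated system is zero:
216×0.444×(T − 129) + 1200×3.93×(T − 17.7) = 0
95.9(T − 129) + 4716(T − 17.7) = 0
(95.9 + 4716) T = 95.9×129 + 4716×17.7
T ≈ 19.92 °C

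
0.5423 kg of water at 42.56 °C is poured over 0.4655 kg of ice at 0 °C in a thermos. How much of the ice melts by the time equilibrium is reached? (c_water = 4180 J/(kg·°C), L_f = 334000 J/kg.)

Heat available from the water dropping to 0 °C: 0.5423×4180×42.56 = 96476 J.
To melt every bit of ice: 0.4655×334000 = 155477 J.
That's not enough to melt it all — equilibrium is at 0 °C with ice remaining.
Mass melted = 96476/334000 ≈ 0.2888 kg.

m_melted ≈ 0.289 kg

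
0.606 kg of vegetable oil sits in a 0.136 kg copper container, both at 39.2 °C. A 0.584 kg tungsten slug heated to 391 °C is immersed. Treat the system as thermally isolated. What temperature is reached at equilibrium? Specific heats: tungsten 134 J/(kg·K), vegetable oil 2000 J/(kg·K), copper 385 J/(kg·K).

T_f ≈ 59.7 °C

Conservation of energy gives ΣQ = 0:
0.584*134*(T − 391) + 0.606*2000*(T − 39.2) + 0.136*385*(T − 39.2) = 0
78.26(T − 391) + 1212(T − 39.2) + 52.36(T − 39.2) = 0
1342.6 T = 80161
T = 80161/1342.6 ≈ 59.71 °C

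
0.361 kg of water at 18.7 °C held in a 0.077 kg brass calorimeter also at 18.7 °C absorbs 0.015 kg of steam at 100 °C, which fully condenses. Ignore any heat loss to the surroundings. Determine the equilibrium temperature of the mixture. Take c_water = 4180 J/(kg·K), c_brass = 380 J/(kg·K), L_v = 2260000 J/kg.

Taking heat into each body as positive, Σ m c ΔT = 0:
latent heat released on condensation: 0.015·2260000 = 33900
  condensed water 100 °C→T: 62.7(T − 100)
  water warms: 0.361·4180·(T − 18.7) = 1509(T − 18.7)
  brass cup: 0.077·380·(T − 18.7) = 29.26(T − 18.7)
1600.9 T = 33900 + 6270 + 28765 = 68935
T ≈ 43.06 °C — below 100 °C, confirming all the steam condensed.

T_f ≈ 43.1 °C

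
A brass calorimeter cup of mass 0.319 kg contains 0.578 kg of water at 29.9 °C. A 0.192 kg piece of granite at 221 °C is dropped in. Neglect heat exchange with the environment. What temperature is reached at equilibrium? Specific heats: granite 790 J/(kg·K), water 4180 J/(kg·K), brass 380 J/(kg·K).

T_f ≈ 40.7 °C

With ΣQ=0 the equilibrium temperature is the m·c-weighted mean:
T_f = (151.68*221 + 2416*29.9 + 121.22*29.9) / (151.68 + 2416 + 121.22)
    = 109385 / 2688.9 ≈ 40.68 °C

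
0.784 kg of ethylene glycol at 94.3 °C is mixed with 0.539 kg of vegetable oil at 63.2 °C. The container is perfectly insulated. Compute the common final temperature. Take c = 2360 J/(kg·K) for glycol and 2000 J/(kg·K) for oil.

T_f ≈ 82.9 °C

Set heat shed by the hot body equal to heat absorbed by the cold body:
0.784×2360×(94.3 − T) = 0.539×2000×(T − 63.2)
1850.2(94.3 − T) = 1078(T − 63.2)
2928.2 T = 242607  ⇒  T ≈ 82.85 °C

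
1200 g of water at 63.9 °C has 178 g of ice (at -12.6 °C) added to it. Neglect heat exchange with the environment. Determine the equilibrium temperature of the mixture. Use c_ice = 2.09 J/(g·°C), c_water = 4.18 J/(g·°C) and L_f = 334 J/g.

Sum of m c ΔT and latent-heat terms is zero:
warm ice to 0 °C: 178·2.09·(0 − (-12.6)) = 4687.5
  fusion: m_ice L_f = 178·334 = 59452
  warm the meltwater: 744.04 T
  water: 5016(T − 63.9)
5760 T = 320522 − 64139 = 256383
T ≈ 44.51 °C (positive, so assuming full melt was valid).

T_f ≈ 44.5 °C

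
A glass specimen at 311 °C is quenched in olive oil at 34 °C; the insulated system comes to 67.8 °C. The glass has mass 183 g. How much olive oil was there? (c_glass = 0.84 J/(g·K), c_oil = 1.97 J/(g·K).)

|Q_glass| = |Q_oil|:
183×0.84×(311 − 67.8) = m×1.97×(67.8 − 34)
66.59 m = 37385  ⇒  m ≈ 561.4 g

m ≈ 561 g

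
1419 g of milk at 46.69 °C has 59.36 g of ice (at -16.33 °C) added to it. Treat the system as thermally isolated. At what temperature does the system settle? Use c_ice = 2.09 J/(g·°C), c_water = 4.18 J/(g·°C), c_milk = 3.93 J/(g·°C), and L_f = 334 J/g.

T_f ≈ 40.9 °C

Net heat exchanged in the isolated system is zero:
ice -16.33→0 °C: 59.36·2.09·16.33 = 2025.9; fusion: m_ice L_f = 59.36·334 = 19826; warm the meltwater: 248.12 T; milk: 5576.7(T − 46.69)
5824.8 T = 260375 − 21852 = 238523
T ≈ 40.95 °C (positive, so assuming full melt was valid).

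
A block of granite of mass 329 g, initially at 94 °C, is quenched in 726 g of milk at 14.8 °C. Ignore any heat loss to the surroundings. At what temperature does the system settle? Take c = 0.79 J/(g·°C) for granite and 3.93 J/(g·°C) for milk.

T_f ≈ 21.4 °C

Heat lost by the granite equals heat gained by the milk:
329×0.79×(94 − T) = 726×3.93×(T − 14.8)
259.91(94 − T) = 2853.2(T − 14.8)
3113.1 T = 66659  ⇒  T ≈ 21.41 °C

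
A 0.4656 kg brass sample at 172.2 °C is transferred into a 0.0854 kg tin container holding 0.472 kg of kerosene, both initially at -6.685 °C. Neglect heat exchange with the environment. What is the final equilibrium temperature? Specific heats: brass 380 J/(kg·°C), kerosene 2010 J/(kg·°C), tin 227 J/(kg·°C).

Taking heat into each body as positive, Σ m c ΔT = 0:
0.4656·380·(T − 172.2) + 0.472·2010·(T − (-6.685)) + 0.0854·227·(T − (-6.685)) = 0
1145 T = 23995
T = 23995 / 1145 = 21 °C

T_f ≈ 21.0 °C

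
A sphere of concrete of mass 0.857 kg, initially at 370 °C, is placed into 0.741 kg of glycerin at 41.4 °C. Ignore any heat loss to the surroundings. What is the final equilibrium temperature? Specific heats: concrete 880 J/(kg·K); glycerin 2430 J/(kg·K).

T_f ≈ 138.4 °C

Heat gained plus heat lost sum to zero:
0.857×880×(T − 370) + 0.741×2430×(T − 41.4) = 0
754.16(T − 370) + 1800.6(T − 41.4) = 0
2554.8 T = 353585
T = 353585 / 2554.8 = 138 °C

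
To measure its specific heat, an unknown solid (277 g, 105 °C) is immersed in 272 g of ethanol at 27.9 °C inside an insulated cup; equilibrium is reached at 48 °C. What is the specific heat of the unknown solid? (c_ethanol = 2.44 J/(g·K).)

c ≈ 0.845 J/(g·K)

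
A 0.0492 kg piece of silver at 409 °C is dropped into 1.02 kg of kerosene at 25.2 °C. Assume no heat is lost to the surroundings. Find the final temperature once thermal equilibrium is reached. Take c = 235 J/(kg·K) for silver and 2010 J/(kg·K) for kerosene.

Setting the total heat transfer to zero:
0.0492·235·(T − 409) + 1.02·2010·(T − 25.2) = 0
2061.8 T = 56394
T ≈ 27.35 °C

T_f ≈ 27.4 °C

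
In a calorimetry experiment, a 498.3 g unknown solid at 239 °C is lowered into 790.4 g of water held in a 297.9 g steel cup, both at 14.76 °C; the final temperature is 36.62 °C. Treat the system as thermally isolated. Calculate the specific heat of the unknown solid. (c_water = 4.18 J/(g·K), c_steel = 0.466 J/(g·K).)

Let T be the final temperature. ΣQ_i = 0:
498.3·c·(36.62 − 239) + 790.4·4.18·(36.62 − 14.76) + 297.9·0.466·(36.62 − 14.76) = 0
-100846 c = -75257
c = -75257/-100846 ≈ 0.7463 J/(g·K)

c ≈ 0.746 J/(g·K)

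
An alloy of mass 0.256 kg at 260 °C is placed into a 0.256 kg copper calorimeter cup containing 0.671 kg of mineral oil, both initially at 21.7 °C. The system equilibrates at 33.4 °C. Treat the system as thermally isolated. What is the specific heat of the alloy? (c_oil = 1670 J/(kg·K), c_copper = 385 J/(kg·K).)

Taking heat into each body as positive, Σ m c ΔT = 0:
0.256·c·(33.4 − 260) + 0.671·1670·(33.4 − 21.7) + 0.256·385·(33.4 − 21.7) = 0
-58.01 c = -14264
c = -14264/-58.01 ≈ 245.9 J/(kg·K)

c ≈ 246 J/(kg·K)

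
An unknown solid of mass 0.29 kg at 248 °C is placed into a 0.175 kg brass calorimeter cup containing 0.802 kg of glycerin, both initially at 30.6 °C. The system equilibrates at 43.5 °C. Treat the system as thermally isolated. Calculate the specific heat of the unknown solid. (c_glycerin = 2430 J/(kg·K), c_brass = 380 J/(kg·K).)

Let T be the final temperature. ΣQ_i = 0:
0.29×c×(43.5 − 248) + 0.802×2430×(43.5 − 30.6) + 0.175×380×(43.5 − 30.6) = 0
-59.3 c = -25998
c = -25998/-59.3 ≈ 438.4 J/(kg·K)

c ≈ 438 J/(kg·K)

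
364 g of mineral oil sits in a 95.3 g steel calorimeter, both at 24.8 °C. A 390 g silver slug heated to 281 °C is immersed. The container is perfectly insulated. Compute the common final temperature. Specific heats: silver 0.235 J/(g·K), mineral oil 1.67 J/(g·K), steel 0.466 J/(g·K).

T_f is the heat-capacity-weighted average of the initial temperatures:
T_f = (91.65·281 + 607.88·24.8 + 44.41·24.8) / (91.65 + 607.88 + 44.41)
    = 41930 / 743.94 ≈ 56.36 °C

T_f ≈ 56.4 °C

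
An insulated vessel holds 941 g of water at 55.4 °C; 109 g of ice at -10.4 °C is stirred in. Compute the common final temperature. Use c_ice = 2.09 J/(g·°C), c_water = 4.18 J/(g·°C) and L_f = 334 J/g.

T_f ≈ 40.8 °C

Conservation of energy gives ΣQ = 0:
warm ice to 0 °C: 109×2.09×(0 − (-10.4)) = 2369.2
  fusion: m_ice L_f = 109×334 = 36406
  meltwater 0→T: 109×4.18×T = 455.62 T
  water: 3933.4(T − 55.4)
4389 T = 217909 − 38775 = 179134
T ≈ 40.81 °C — above 0 °C, consistent with complete melting.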